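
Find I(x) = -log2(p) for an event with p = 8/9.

Information content I(x) = -log₂(p(x))
I = -log₂(8/9) = -log₂(0.8889)
I = 0.1699 bits


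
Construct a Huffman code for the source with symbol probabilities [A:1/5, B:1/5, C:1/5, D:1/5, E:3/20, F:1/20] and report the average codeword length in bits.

Huffman tree construction:
Combine smallest probabilities repeatedly
Resulting codes:
  A: 110 (length 3)
  B: 111 (length 3)
  C: 00 (length 2)
  D: 01 (length 2)
  E: 101 (length 3)
  F: 100 (length 3)
Average length = Σ p(s) × length(s) = 2.6000 bits


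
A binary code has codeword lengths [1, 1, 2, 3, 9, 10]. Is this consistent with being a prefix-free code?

Kraft inequality: Σ 2^(-l_i) ≤ 1 for prefix-free code
Calculating: 2^(-1) + 2^(-1) + 2^(-2) + 2^(-3) + 2^(-9) + 2^(-10)
= 0.5 + 0.5 + 0.25 + 0.125 + 0.001953125 + 0.0009765625
= 1.3779
Since 1.3779 > 1, prefix-free code does not exist


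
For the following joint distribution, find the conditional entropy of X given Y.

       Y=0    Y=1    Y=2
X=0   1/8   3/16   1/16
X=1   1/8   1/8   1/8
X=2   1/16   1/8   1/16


H(X|Y) = Σ_y p(y) H(X|Y=y)
  p(Y=0) = 5/16, H(X|Y=0) = 1.5219
  p(Y=1) = 7/16, H(X|Y=1) = 1.5567
  p(Y=2) = 1/4, H(X|Y=2) = 1.5000
H(X|Y) = 0.3125×1.5219 + 0.4375×1.5567 + 0.2500×1.5000 = 1.5316 bits


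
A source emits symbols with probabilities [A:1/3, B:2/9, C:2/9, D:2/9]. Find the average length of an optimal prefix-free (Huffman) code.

Huffman tree construction:
Combine smallest probabilities repeatedly
Resulting codes:
  A: 11 (length 2)
  B: 00 (length 2)
  C: 01 (length 2)
  D: 10 (length 2)
Average length = Σ p(s) × length(s) = 2.0000 bits


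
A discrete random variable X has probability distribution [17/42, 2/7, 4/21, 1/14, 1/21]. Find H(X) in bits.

H(X) = -Σ p(x) log₂ p(x)
  -17/42 × log₂(17/42) = 0.5282
  -2/7 × log₂(2/7) = 0.5164
  -4/21 × log₂(4/21) = 0.4557
  -1/14 × log₂(1/14) = 0.2720
  -1/21 × log₂(1/21) = 0.2092
H(X) = 1.9813 bits


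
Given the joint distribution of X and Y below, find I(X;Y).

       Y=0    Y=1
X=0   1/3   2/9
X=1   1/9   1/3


H(X) = 0.9911, H(Y) = 0.9911, H(X,Y) = 1.8911
I(X;Y) = H(X) + H(Y) - H(X,Y) = 0.0911 bits


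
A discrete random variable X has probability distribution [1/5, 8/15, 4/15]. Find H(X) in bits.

H(X) = -Σ p(x) log₂ p(x)
  -1/5 × log₂(1/5) = 0.4644
  -8/15 × log₂(8/15) = 0.4837
  -4/15 × log₂(4/15) = 0.5085
H(X) = 1.4566 bits


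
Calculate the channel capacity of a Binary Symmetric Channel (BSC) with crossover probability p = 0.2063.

For BSC with error probability p:
C = 1 - H(p) where H(p) is binary entropy
H(0.2063) = -0.2063 × log₂(0.2063) - 0.7937 × log₂(0.7937)
H(p) = 0.7344
C = 1 - 0.7344 = 0.2656 bits/use


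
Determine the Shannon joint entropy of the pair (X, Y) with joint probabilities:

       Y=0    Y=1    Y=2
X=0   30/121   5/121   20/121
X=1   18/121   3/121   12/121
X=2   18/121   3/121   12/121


H(X,Y) = -Σ p(x,y) log₂ p(x,y)
  p(0,0)=30/121: -0.2479 × log₂(0.2479) = 0.4988
  p(0,1)=5/121: -0.0413 × log₂(0.0413) = 0.1900
  p(0,2)=20/121: -0.1653 × log₂(0.1653) = 0.4292
  p(1,0)=18/121: -0.1488 × log₂(0.1488) = 0.4089
  p(1,1)=3/121: -0.0248 × log₂(0.0248) = 0.1322
  p(1,2)=12/121: -0.0992 × log₂(0.0992) = 0.3306
  p(2,0)=18/121: -0.1488 × log₂(0.1488) = 0.4089
  p(2,1)=3/121: -0.0248 × log₂(0.0248) = 0.1322
  p(2,2)=12/121: -0.0992 × log₂(0.0992) = 0.3306
H(X,Y) = 2.8617 bits


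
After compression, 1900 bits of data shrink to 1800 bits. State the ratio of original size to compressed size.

Compression ratio = Original / Compressed
= 1900 / 1800 = 1.06:1


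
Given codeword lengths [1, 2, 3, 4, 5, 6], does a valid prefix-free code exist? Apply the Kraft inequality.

Kraft inequality: Σ 2^(-l_i) ≤ 1 for prefix-free code
Calculating: 2^(-1) + 2^(-2) + 2^(-3) + 2^(-4) + 2^(-5) + 2^(-6)
= 0.5 + 0.25 + 0.125 + 0.0625 + 0.03125 + 0.015625
= 0.9844
Since 0.9844 ≤ 1, prefix-free code exists


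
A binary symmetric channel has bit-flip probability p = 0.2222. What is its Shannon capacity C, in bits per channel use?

For BSC with error probability p:
C = 1 - H(p) where H(p) is binary entropy
H(0.2222) = -0.2222 × log₂(0.2222) - 0.7778 × log₂(0.7778)
H(p) = 0.7642
C = 1 - 0.7642 = 0.2358 bits/use


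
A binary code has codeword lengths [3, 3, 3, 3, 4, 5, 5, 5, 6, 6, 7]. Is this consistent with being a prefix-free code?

Kraft inequality: Σ 2^(-l_i) ≤ 1 for prefix-free code
Calculating: 2^(-3) + 2^(-3) + 2^(-3) + 2^(-3) + 2^(-4) + 2^(-5) + 2^(-5) + 2^(-5) + 2^(-6) + 2^(-6) + 2^(-7)
= 0.125 + 0.125 + 0.125 + 0.125 + 0.0625 + 0.03125 + 0.03125 + 0.03125 + 0.015625 + 0.015625 + 0.0078125
= 0.6953
Since 0.6953 ≤ 1, prefix-free code exists


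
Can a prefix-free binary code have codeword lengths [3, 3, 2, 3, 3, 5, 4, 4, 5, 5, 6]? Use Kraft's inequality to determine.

Kraft inequality: Σ 2^(-l_i) ≤ 1 for prefix-free code
Calculating: 2^(-3) + 2^(-3) + 2^(-2) + 2^(-3) + 2^(-3) + 2^(-5) + 2^(-4) + 2^(-4) + 2^(-5) + 2^(-5) + 2^(-6)
= 0.125 + 0.125 + 0.25 + 0.125 + 0.125 + 0.03125 + 0.0625 + 0.0625 + 0.03125 + 0.03125 + 0.015625
= 0.9844
Since 0.9844 ≤ 1, prefix-free code exists


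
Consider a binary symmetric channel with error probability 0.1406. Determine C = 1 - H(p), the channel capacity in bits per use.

For BSC with error probability p:
C = 1 - H(p) where H(p) is binary entropy
H(0.1406) = -0.1406 × log₂(0.1406) - 0.8594 × log₂(0.8594)
H(p) = 0.5858
C = 1 - 0.5858 = 0.4142 bits/use


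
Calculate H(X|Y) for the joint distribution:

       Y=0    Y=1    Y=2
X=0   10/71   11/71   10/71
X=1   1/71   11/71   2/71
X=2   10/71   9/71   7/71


H(X|Y) = Σ_y p(y) H(X|Y=y)
  p(Y=0) = 21/71, H(X|Y=0) = 1.2286
  p(Y=1) = 31/71, H(X|Y=1) = 1.5788
  p(Y=2) = 19/71, H(X|Y=2) = 1.3600
H(X|Y) = 0.2958×1.2286 + 0.4366×1.5788 + 0.2676×1.3600 = 1.4167 bits


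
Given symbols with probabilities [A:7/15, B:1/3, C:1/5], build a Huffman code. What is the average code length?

Huffman tree construction:
Combine smallest probabilities repeatedly
Resulting codes:
  A: 0 (length 1)
  B: 11 (length 2)
  C: 10 (length 2)
Average length = Σ p(s) × length(s) = 1.5333 bits


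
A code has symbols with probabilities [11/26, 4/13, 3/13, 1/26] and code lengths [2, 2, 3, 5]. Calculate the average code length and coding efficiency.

Average length L = Σ p_i × l_i = 2.3462 bits
Entropy H = 1.7172 bits
Efficiency η = H/L × 100% = 73.19%


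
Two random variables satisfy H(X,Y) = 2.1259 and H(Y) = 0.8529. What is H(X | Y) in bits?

Chain rule: H(X,Y) = H(X|Y) + H(Y)
H(X|Y) = H(X,Y) - H(Y) = 2.1259 - 0.8529 = 1.273 bits


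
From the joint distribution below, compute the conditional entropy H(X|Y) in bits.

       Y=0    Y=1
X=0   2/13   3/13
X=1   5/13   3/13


H(X|Y) = Σ_y p(y) H(X|Y=y)
  p(Y=0) = 7/13, H(X|Y=0) = 0.8631
  p(Y=1) = 6/13, H(X|Y=1) = 1.0000
H(X|Y) = 0.5385×0.8631 + 0.4615×1.0000 = 0.9263 bits


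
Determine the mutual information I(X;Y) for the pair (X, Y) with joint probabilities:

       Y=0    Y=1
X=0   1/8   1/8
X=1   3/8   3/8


H(X) = 0.8113, H(Y) = 1.0000, H(X,Y) = 1.8113
I(X;Y) = H(X) + H(Y) - H(X,Y) = 0.0000 bits


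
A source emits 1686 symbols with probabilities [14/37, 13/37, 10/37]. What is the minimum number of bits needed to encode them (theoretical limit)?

Entropy H = 1.5709 bits/symbol
Minimum bits = H × n = 1.5709 × 1686
= 2648.47 bits


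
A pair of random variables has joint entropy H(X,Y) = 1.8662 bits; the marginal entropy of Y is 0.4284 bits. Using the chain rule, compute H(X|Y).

Chain rule: H(X,Y) = H(X|Y) + H(Y)
H(X|Y) = H(X,Y) - H(Y) = 1.8662 - 0.4284 = 1.4378 bits


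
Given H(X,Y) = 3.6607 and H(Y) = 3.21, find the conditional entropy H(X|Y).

Chain rule: H(X,Y) = H(X|Y) + H(Y)
H(X|Y) = H(X,Y) - H(Y) = 3.6607 - 3.21 = 0.4507 bits


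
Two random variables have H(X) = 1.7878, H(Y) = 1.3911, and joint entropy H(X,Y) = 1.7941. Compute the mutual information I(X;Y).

I(X;Y) = H(X) + H(Y) - H(X,Y)
I(X;Y) = 1.7878 + 1.3911 - 1.7941 = 1.3848 bits


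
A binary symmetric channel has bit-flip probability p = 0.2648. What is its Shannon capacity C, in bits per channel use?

For BSC with error probability p:
C = 1 - H(p) where H(p) is binary entropy
H(0.2648) = -0.2648 × log₂(0.2648) - 0.7352 × log₂(0.7352)
H(p) = 0.8339
C = 1 - 0.8339 = 0.1661 bits/use


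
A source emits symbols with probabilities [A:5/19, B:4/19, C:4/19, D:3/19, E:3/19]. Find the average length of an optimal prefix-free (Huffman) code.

Huffman tree construction:
Combine smallest probabilities repeatedly
Resulting codes:
  A: 10 (length 2)
  B: 00 (length 2)
  C: 01 (length 2)
  D: 110 (length 3)
  E: 111 (length 3)
Average length = Σ p(s) × length(s) = 2.3158 bits


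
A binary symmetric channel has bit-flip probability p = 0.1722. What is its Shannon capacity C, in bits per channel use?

For BSC with error probability p:
C = 1 - H(p) where H(p) is binary entropy
H(0.1722) = -0.1722 × log₂(0.1722) - 0.8278 × log₂(0.8278)
H(p) = 0.6627
C = 1 - 0.6627 = 0.3373 bits/use


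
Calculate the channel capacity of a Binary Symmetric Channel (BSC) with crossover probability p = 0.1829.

For BSC with error probability p:
C = 1 - H(p) where H(p) is binary entropy
H(0.1829) = -0.1829 × log₂(0.1829) - 0.8171 × log₂(0.8171)
H(p) = 0.6864
C = 1 - 0.6864 = 0.3136 bits/use


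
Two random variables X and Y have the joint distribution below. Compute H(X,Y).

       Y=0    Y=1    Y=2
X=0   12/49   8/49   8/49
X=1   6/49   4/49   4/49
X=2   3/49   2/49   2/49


H(X,Y) = -Σ p(x,y) log₂ p(x,y)
  p(0,0)=12/49: -0.2449 × log₂(0.2449) = 0.4971
  p(0,1)=8/49: -0.1633 × log₂(0.1633) = 0.4269
  p(0,2)=8/49: -0.1633 × log₂(0.1633) = 0.4269
  p(1,0)=6/49: -0.1224 × log₂(0.1224) = 0.3710
  p(1,1)=4/49: -0.0816 × log₂(0.0816) = 0.2951
  p(1,2)=4/49: -0.0816 × log₂(0.0816) = 0.2951
  p(2,0)=3/49: -0.0612 × log₂(0.0612) = 0.2467
  p(2,1)=2/49: -0.0408 × log₂(0.0408) = 0.1884
  p(2,2)=2/49: -0.0408 × log₂(0.0408) = 0.1884
H(X,Y) = 2.9354 bits


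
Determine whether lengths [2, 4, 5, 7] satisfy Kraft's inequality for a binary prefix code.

Kraft inequality: Σ 2^(-l_i) ≤ 1 for prefix-free code
Calculating: 2^(-2) + 2^(-4) + 2^(-5) + 2^(-7)
= 0.25 + 0.0625 + 0.03125 + 0.0078125
= 0.3516
Since 0.3516 ≤ 1, prefix-free code exists


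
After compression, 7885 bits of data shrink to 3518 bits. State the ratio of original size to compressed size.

Compression ratio = Original / Compressed
= 7885 / 3518 = 2.24:1


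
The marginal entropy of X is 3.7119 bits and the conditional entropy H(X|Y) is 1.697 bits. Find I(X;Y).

I(X;Y) = H(X) - H(X|Y)
I(X;Y) = 3.7119 - 1.697 = 2.0149 bits


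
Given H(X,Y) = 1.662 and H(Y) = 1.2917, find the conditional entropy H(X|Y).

Chain rule: H(X,Y) = H(X|Y) + H(Y)
H(X|Y) = H(X,Y) - H(Y) = 1.662 - 1.2917 = 0.3703 bits


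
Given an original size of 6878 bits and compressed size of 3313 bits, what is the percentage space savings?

Space savings = (1 - Compressed/Original) × 100%
= (1 - 3313/6878) × 100%
= 51.83%


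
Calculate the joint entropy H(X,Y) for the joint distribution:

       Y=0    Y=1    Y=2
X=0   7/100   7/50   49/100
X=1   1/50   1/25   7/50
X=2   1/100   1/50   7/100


H(X,Y) = -Σ p(x,y) log₂ p(x,y)
  p(0,0)=7/100: -0.0700 × log₂(0.0700) = 0.2686
  p(0,1)=7/50: -0.1400 × log₂(0.1400) = 0.3971
  p(0,2)=49/100: -0.4900 × log₂(0.4900) = 0.5043
  p(1,0)=1/50: -0.0200 × log₂(0.0200) = 0.1129
  p(1,1)=1/25: -0.0400 × log₂(0.0400) = 0.1858
  p(1,2)=7/50: -0.1400 × log₂(0.1400) = 0.3971
  p(2,0)=1/100: -0.0100 × log₂(0.0100) = 0.0664
  p(2,1)=1/50: -0.0200 × log₂(0.0200) = 0.1129
  p(2,2)=7/100: -0.0700 × log₂(0.0700) = 0.2686
H(X,Y) = 2.3136 bits


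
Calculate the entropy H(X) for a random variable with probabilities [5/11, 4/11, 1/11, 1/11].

H(X) = -Σ p(x) log₂ p(x)
  -5/11 × log₂(5/11) = 0.5170
  -4/11 × log₂(4/11) = 0.5307
  -1/11 × log₂(1/11) = 0.3145
  -1/11 × log₂(1/11) = 0.3145
H(X) = 1.6767 bits


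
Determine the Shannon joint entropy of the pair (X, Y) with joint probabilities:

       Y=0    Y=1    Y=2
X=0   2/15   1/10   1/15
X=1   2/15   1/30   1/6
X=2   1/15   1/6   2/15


H(X,Y) = -Σ p(x,y) log₂ p(x,y)
  p(0,0)=2/15: -0.1333 × log₂(0.1333) = 0.3876
  p(0,1)=1/10: -0.1000 × log₂(0.1000) = 0.3322
  p(0,2)=1/15: -0.0667 × log₂(0.0667) = 0.2605
  p(1,0)=2/15: -0.1333 × log₂(0.1333) = 0.3876
  p(1,1)=1/30: -0.0333 × log₂(0.0333) = 0.1636
  p(1,2)=1/6: -0.1667 × log₂(0.1667) = 0.4308
  p(2,0)=1/15: -0.0667 × log₂(0.0667) = 0.2605
  p(2,1)=1/6: -0.1667 × log₂(0.1667) = 0.4308
  p(2,2)=2/15: -0.1333 × log₂(0.1333) = 0.3876
H(X,Y) = 3.0411 bits


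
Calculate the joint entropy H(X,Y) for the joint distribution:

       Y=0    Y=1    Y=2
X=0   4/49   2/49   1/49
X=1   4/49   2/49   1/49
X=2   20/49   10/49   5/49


H(X,Y) = -Σ p(x,y) log₂ p(x,y)
  p(0,0)=4/49: -0.0816 × log₂(0.0816) = 0.2951
  p(0,1)=2/49: -0.0408 × log₂(0.0408) = 0.1884
  p(0,2)=1/49: -0.0204 × log₂(0.0204) = 0.1146
  p(1,0)=4/49: -0.0816 × log₂(0.0816) = 0.2951
  p(1,1)=2/49: -0.0408 × log₂(0.0408) = 0.1884
  p(1,2)=1/49: -0.0204 × log₂(0.0204) = 0.1146
  p(2,0)=20/49: -0.4082 × log₂(0.4082) = 0.5277
  p(2,1)=10/49: -0.2041 × log₂(0.2041) = 0.4679
  p(2,2)=5/49: -0.1020 × log₂(0.1020) = 0.3360
H(X,Y) = 2.5276 bits


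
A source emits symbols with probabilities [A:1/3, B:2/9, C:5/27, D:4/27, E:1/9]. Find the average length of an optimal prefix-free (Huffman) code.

Huffman tree construction:
Combine smallest probabilities repeatedly
Resulting codes:
  A: 11 (length 2)
  B: 01 (length 2)
  C: 00 (length 2)
  D: 101 (length 3)
  E: 100 (length 3)
Average length = Σ p(s) × length(s) = 2.2593 bits


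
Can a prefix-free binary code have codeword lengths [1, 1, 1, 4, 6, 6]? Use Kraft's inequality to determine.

Kraft inequality: Σ 2^(-l_i) ≤ 1 for prefix-free code
Calculating: 2^(-1) + 2^(-1) + 2^(-1) + 2^(-4) + 2^(-6) + 2^(-6)
= 0.5 + 0.5 + 0.5 + 0.0625 + 0.015625 + 0.015625
= 1.5938
Since 1.5938 > 1, prefix-free code does not exist


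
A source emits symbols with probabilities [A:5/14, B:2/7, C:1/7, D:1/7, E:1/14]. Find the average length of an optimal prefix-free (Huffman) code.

Huffman tree construction:
Combine smallest probabilities repeatedly
Resulting codes:
  A: 11 (length 2)
  B: 10 (length 2)
  C: 011 (length 3)
  D: 00 (length 2)
  E: 010 (length 3)
Average length = Σ p(s) × length(s) = 2.2143 bits


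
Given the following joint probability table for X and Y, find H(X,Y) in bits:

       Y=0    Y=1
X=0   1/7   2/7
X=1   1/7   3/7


H(X,Y) = -Σ p(x,y) log₂ p(x,y)
  p(0,0)=1/7: -0.1429 × log₂(0.1429) = 0.4011
  p(0,1)=2/7: -0.2857 × log₂(0.2857) = 0.5164
  p(1,0)=1/7: -0.1429 × log₂(0.1429) = 0.4011
  p(1,1)=3/7: -0.4286 × log₂(0.4286) = 0.5239
H(X,Y) = 1.8424 bits


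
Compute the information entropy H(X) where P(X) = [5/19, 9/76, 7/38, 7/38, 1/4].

H(X) = -Σ p(x) log₂ p(x)
  -5/19 × log₂(5/19) = 0.5068
  -9/76 × log₂(9/76) = 0.3645
  -7/38 × log₂(7/38) = 0.4496
  -7/38 × log₂(7/38) = 0.4496
  -1/4 × log₂(1/4) = 0.5000
H(X) = 2.2705 bits


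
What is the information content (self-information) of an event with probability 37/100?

Information content I(x) = -log₂(p(x))
I = -log₂(37/100) = -log₂(0.3700)
I = 1.4344 bits


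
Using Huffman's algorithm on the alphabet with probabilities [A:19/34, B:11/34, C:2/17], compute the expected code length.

Huffman tree construction:
Combine smallest probabilities repeatedly
Resulting codes:
  A: 1 (length 1)
  B: 01 (length 2)
  C: 00 (length 2)
Average length = Σ p(s) × length(s) = 1.4412 bits


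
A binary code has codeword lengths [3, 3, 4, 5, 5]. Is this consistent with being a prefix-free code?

Kraft inequality: Σ 2^(-l_i) ≤ 1 for prefix-free code
Calculating: 2^(-3) + 2^(-3) + 2^(-4) + 2^(-5) + 2^(-5)
= 0.125 + 0.125 + 0.0625 + 0.03125 + 0.03125
= 0.3750
Since 0.3750 ≤ 1, prefix-free code exists


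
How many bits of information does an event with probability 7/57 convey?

Information content I(x) = -log₂(p(x))
I = -log₂(7/57) = -log₂(0.1228)
I = 3.0255 bits


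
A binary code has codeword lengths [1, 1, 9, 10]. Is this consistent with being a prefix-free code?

Kraft inequality: Σ 2^(-l_i) ≤ 1 for prefix-free code
Calculating: 2^(-1) + 2^(-1) + 2^(-9) + 2^(-10)
= 0.5 + 0.5 + 0.001953125 + 0.0009765625
= 1.0029
Since 1.0029 > 1, prefix-free code does not exist


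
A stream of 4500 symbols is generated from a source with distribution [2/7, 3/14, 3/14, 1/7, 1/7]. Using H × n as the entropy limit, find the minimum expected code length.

Entropy H = 2.2709 bits/symbol
Minimum bits = H × n = 2.2709 × 4500
= 10219.24 bits


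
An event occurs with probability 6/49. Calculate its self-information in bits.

Information content I(x) = -log₂(p(x))
I = -log₂(6/49) = -log₂(0.1224)
I = 3.0297 bits


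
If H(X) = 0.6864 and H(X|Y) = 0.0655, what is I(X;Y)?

I(X;Y) = H(X) - H(X|Y)
I(X;Y) = 0.6864 - 0.0655 = 0.6209 bits


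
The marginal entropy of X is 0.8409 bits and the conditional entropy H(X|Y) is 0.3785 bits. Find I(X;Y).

I(X;Y) = H(X) - H(X|Y)
I(X;Y) = 0.8409 - 0.3785 = 0.4624 bits


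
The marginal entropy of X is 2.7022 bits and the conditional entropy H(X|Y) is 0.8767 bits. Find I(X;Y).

I(X;Y) = H(X) - H(X|Y)
I(X;Y) = 2.7022 - 0.8767 = 1.8255 bits


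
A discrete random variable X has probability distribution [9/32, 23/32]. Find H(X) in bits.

H(X) = -Σ p(x) log₂ p(x)
  -9/32 × log₂(9/32) = 0.5147
  -23/32 × log₂(23/32) = 0.3424
H(X) = 0.8571 bits


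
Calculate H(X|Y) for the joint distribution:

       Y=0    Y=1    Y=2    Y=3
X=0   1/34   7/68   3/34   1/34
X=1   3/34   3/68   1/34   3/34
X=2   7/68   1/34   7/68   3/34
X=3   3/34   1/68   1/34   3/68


H(X|Y) = Σ_y p(y) H(X|Y=y)
  p(Y=0) = 21/68, H(X|Y=0) = 1.8842
  p(Y=1) = 13/68, H(X|Y=1) = 1.6692
  p(Y=2) = 1/4, H(X|Y=2) = 1.7839
  p(Y=3) = 1/4, H(X|Y=3) = 1.8654
H(X|Y) = 0.3088×1.8842 + 0.1912×1.6692 + 0.2500×1.7839 + 0.2500×1.8654 = 1.8133 bits


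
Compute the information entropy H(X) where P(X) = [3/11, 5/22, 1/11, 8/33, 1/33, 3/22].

H(X) = -Σ p(x) log₂ p(x)
  -3/11 × log₂(3/11) = 0.5112
  -5/22 × log₂(5/22) = 0.4858
  -1/11 × log₂(1/11) = 0.3145
  -8/33 × log₂(8/33) = 0.4956
  -1/33 × log₂(1/33) = 0.1529
  -3/22 × log₂(3/22) = 0.3920
H(X) = 2.3520 bits


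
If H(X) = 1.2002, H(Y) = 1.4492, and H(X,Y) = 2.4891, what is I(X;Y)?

I(X;Y) = H(X) + H(Y) - H(X,Y)
I(X;Y) = 1.2002 + 1.4492 - 2.4891 = 0.1603 bits


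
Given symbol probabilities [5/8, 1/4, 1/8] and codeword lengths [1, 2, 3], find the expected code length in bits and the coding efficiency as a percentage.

Average length L = Σ p_i × l_i = 1.5000 bits
Entropy H = 1.2988 bits
Efficiency η = H/L × 100% = 86.59%


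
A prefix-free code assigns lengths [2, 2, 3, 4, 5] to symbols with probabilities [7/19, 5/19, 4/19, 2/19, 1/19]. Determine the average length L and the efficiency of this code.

Average length L = Σ p_i × l_i = 2.5789 bits
Entropy H = 2.0763 bits
Efficiency η = H/L × 100% = 80.51%


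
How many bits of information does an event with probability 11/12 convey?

Information content I(x) = -log₂(p(x))
I = -log₂(11/12) = -log₂(0.9167)
I = 0.1255 bits


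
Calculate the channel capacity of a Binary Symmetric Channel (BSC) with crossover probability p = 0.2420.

For BSC with error probability p:
C = 1 - H(p) where H(p) is binary entropy
H(0.2420) = -0.2420 × log₂(0.2420) - 0.7580 × log₂(0.7580)
H(p) = 0.7984
C = 1 - 0.7984 = 0.2016 bits/use


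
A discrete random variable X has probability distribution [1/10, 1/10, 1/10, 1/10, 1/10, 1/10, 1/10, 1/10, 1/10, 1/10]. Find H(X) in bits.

H(X) = -Σ p(x) log₂ p(x)
  -1/10 × log₂(1/10) = 0.3322
  -1/10 × log₂(1/10) = 0.3322
  -1/10 × log₂(1/10) = 0.3322
  -1/10 × log₂(1/10) = 0.3322
  -1/10 × log₂(1/10) = 0.3322
  -1/10 × log₂(1/10) = 0.3322
  -1/10 × log₂(1/10) = 0.3322
  -1/10 × log₂(1/10) = 0.3322
  -1/10 × log₂(1/10) = 0.3322
  -1/10 × log₂(1/10) = 0.3322
H(X) = 3.3219 bits


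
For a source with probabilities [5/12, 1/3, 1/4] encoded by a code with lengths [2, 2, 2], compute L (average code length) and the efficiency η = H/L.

Average length L = Σ p_i × l_i = 2.0000 bits
Entropy H = 1.5546 bits
Efficiency η = H/L × 100% = 77.73%


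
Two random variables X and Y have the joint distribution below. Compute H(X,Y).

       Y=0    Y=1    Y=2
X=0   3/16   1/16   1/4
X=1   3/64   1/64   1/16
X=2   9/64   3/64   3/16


H(X,Y) = -Σ p(x,y) log₂ p(x,y)
  p(0,0)=3/16: -0.1875 × log₂(0.1875) = 0.4528
  p(0,1)=1/16: -0.0625 × log₂(0.0625) = 0.2500
  p(0,2)=1/4: -0.2500 × log₂(0.2500) = 0.5000
  p(1,0)=3/64: -0.0469 × log₂(0.0469) = 0.2070
  p(1,1)=1/64: -0.0156 × log₂(0.0156) = 0.0938
  p(1,2)=1/16: -0.0625 × log₂(0.0625) = 0.2500
  p(2,0)=9/64: -0.1406 × log₂(0.1406) = 0.3980
  p(2,1)=3/64: -0.0469 × log₂(0.0469) = 0.2070
  p(2,2)=3/16: -0.1875 × log₂(0.1875) = 0.4528
H(X,Y) = 2.8113 bits


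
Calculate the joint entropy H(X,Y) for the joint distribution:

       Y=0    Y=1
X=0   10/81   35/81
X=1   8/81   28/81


H(X,Y) = -Σ p(x,y) log₂ p(x,y)
  p(0,0)=10/81: -0.1235 × log₂(0.1235) = 0.3726
  p(0,1)=35/81: -0.4321 × log₂(0.4321) = 0.5231
  p(1,0)=8/81: -0.0988 × log₂(0.0988) = 0.3299
  p(1,1)=28/81: -0.3457 × log₂(0.3457) = 0.5298
H(X,Y) = 1.7553 bits


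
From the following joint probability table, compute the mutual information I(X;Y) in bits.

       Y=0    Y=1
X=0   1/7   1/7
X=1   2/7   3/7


H(X) = 0.8631, H(Y) = 0.9852, H(X,Y) = 1.8424
I(X;Y) = H(X) + H(Y) - H(X,Y) = 0.0060 bits


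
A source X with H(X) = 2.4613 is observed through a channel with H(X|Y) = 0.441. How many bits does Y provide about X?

I(X;Y) = H(X) - H(X|Y)
I(X;Y) = 2.4613 - 0.441 = 2.0203 bits


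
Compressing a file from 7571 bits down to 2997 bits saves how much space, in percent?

Space savings = (1 - Compressed/Original) × 100%
= (1 - 2997/7571) × 100%
= 60.41%


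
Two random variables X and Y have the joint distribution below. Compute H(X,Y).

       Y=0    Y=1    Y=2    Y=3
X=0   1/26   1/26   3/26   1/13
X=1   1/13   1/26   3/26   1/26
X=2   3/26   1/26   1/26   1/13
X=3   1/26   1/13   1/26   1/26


H(X,Y) = -Σ p(x,y) log₂ p(x,y)
  p(0,0)=1/26: -0.0385 × log₂(0.0385) = 0.1808
  p(0,1)=1/26: -0.0385 × log₂(0.0385) = 0.1808
  p(0,2)=3/26: -0.1154 × log₂(0.1154) = 0.3595
  p(0,3)=1/13: -0.0769 × log₂(0.0769) = 0.2846
  p(1,0)=1/13: -0.0769 × log₂(0.0769) = 0.2846
  p(1,1)=1/26: -0.0385 × log₂(0.0385) = 0.1808
  p(1,2)=3/26: -0.1154 × log₂(0.1154) = 0.3595
  p(1,3)=1/26: -0.0385 × log₂(0.0385) = 0.1808
  p(2,0)=3/26: -0.1154 × log₂(0.1154) = 0.3595
  p(2,1)=1/26: -0.0385 × log₂(0.0385) = 0.1808
  p(2,2)=1/26: -0.0385 × log₂(0.0385) = 0.1808
  p(2,3)=1/13: -0.0769 × log₂(0.0769) = 0.2846
  p(3,0)=1/26: -0.0385 × log₂(0.0385) = 0.1808
  p(3,1)=1/13: -0.0769 × log₂(0.0769) = 0.2846
  p(3,2)=1/26: -0.0385 × log₂(0.0385) = 0.1808
  p(3,3)=1/26: -0.0385 × log₂(0.0385) = 0.1808
H(X,Y) = 3.8441 bits


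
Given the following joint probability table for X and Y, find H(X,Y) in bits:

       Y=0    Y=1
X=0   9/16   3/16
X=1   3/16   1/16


H(X,Y) = -Σ p(x,y) log₂ p(x,y)
  p(0,0)=9/16: -0.5625 × log₂(0.5625) = 0.4669
  p(0,1)=3/16: -0.1875 × log₂(0.1875) = 0.4528
  p(1,0)=3/16: -0.1875 × log₂(0.1875) = 0.4528
  p(1,1)=1/16: -0.0625 × log₂(0.0625) = 0.2500
H(X,Y) = 1.6226 bits


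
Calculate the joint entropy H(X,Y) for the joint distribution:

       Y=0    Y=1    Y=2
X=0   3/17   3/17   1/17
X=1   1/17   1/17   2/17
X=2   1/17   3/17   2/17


H(X,Y) = -Σ p(x,y) log₂ p(x,y)
  p(0,0)=3/17: -0.1765 × log₂(0.1765) = 0.4416
  p(0,1)=3/17: -0.1765 × log₂(0.1765) = 0.4416
  p(0,2)=1/17: -0.0588 × log₂(0.0588) = 0.2404
  p(1,0)=1/17: -0.0588 × log₂(0.0588) = 0.2404
  p(1,1)=1/17: -0.0588 × log₂(0.0588) = 0.2404
  p(1,2)=2/17: -0.1176 × log₂(0.1176) = 0.3632
  p(2,0)=1/17: -0.0588 × log₂(0.0588) = 0.2404
  p(2,1)=3/17: -0.1765 × log₂(0.1765) = 0.4416
  p(2,2)=2/17: -0.1176 × log₂(0.1176) = 0.3632
H(X,Y) = 3.0131 bits


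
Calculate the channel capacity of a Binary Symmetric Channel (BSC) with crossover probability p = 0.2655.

For BSC with error probability p:
C = 1 - H(p) where H(p) is binary entropy
H(0.2655) = -0.2655 × log₂(0.2655) - 0.7345 × log₂(0.7345)
H(p) = 0.8349
C = 1 - 0.8349 = 0.1651 bits/use


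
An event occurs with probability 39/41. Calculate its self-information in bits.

Information content I(x) = -log₂(p(x))
I = -log₂(39/41) = -log₂(0.9512)
I = 0.0721 bits


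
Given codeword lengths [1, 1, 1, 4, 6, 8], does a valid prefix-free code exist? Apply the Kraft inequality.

Kraft inequality: Σ 2^(-l_i) ≤ 1 for prefix-free code
Calculating: 2^(-1) + 2^(-1) + 2^(-1) + 2^(-4) + 2^(-6) + 2^(-8)
= 0.5 + 0.5 + 0.5 + 0.0625 + 0.015625 + 0.00390625
= 1.5820
Since 1.5820 > 1, prefix-free code does not exist


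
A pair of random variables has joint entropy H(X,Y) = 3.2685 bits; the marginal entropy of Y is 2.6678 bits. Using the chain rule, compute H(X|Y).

Chain rule: H(X,Y) = H(X|Y) + H(Y)
H(X|Y) = H(X,Y) - H(Y) = 3.2685 - 2.6678 = 0.6007 bits


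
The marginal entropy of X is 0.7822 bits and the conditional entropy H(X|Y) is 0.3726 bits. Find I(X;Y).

I(X;Y) = H(X) - H(X|Y)
I(X;Y) = 0.7822 - 0.3726 = 0.4096 bits


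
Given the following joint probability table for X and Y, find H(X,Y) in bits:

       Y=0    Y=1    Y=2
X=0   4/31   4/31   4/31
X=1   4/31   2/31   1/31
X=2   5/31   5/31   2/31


H(X,Y) = -Σ p(x,y) log₂ p(x,y)
  p(0,0)=4/31: -0.1290 × log₂(0.1290) = 0.3812
  p(0,1)=4/31: -0.1290 × log₂(0.1290) = 0.3812
  p(0,2)=4/31: -0.1290 × log₂(0.1290) = 0.3812
  p(1,0)=4/31: -0.1290 × log₂(0.1290) = 0.3812
  p(1,1)=2/31: -0.0645 × log₂(0.0645) = 0.2551
  p(1,2)=1/31: -0.0323 × log₂(0.0323) = 0.1598
  p(2,0)=5/31: -0.1613 × log₂(0.1613) = 0.4246
  p(2,1)=5/31: -0.1613 × log₂(0.1613) = 0.4246
  p(2,2)=2/31: -0.0645 × log₂(0.0645) = 0.2551
H(X,Y) = 3.0439 bits


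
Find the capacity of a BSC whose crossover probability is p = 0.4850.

For BSC with error probability p:
C = 1 - H(p) where H(p) is binary entropy
H(0.4850) = -0.4850 × log₂(0.4850) - 0.5150 × log₂(0.5150)
H(p) = 0.9994
C = 1 - 0.9994 = 0.0006 bits/use


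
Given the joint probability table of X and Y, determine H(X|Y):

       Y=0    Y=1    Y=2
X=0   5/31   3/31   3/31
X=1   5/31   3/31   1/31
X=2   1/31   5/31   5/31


H(X|Y) = Σ_y p(y) H(X|Y=y)
  p(Y=0) = 11/31, H(X|Y=0) = 1.3486
  p(Y=1) = 11/31, H(X|Y=1) = 1.5395
  p(Y=2) = 9/31, H(X|Y=2) = 1.3516
H(X|Y) = 0.3548×1.3486 + 0.3548×1.5395 + 0.2903×1.3516 = 1.4172 bits


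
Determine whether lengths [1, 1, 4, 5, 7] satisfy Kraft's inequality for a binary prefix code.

Kraft inequality: Σ 2^(-l_i) ≤ 1 for prefix-free code
Calculating: 2^(-1) + 2^(-1) + 2^(-4) + 2^(-5) + 2^(-7)
= 0.5 + 0.5 + 0.0625 + 0.03125 + 0.0078125
= 1.1016
Since 1.1016 > 1, prefix-free code does not exist


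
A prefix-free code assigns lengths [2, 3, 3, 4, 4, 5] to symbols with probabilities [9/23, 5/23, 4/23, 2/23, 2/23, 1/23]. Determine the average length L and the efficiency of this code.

Average length L = Σ p_i × l_i = 2.8696 bits
Entropy H = 2.2567 bits
Efficiency η = H/L × 100% = 78.64%


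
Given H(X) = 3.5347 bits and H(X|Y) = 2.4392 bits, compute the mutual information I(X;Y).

I(X;Y) = H(X) - H(X|Y)
I(X;Y) = 3.5347 - 2.4392 = 1.0955 bits


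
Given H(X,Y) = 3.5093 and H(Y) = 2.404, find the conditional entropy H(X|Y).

Chain rule: H(X,Y) = H(X|Y) + H(Y)
H(X|Y) = H(X,Y) - H(Y) = 3.5093 - 2.404 = 1.1053 bits


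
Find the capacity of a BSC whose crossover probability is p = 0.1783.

For BSC with error probability p:
C = 1 - H(p) where H(p) is binary entropy
H(0.1783) = -0.1783 × log₂(0.1783) - 0.8217 × log₂(0.8217)
H(p) = 0.6763
C = 1 - 0.6763 = 0.3237 bits/use


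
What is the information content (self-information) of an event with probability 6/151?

Information content I(x) = -log₂(p(x))
I = -log₂(6/151) = -log₂(0.0397)
I = 4.6534 bits


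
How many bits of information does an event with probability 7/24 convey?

Information content I(x) = -log₂(p(x))
I = -log₂(7/24) = -log₂(0.2917)
I = 1.7776 bits


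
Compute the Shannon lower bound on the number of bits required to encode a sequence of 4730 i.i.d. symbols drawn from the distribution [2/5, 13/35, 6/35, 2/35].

Entropy H = 1.7316 bits/symbol
Minimum bits = H × n = 1.7316 × 4730
= 8190.53 bits


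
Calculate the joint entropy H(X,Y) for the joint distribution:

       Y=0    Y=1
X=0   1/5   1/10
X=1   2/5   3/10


H(X,Y) = -Σ p(x,y) log₂ p(x,y)
  p(0,0)=1/5: -0.2000 × log₂(0.2000) = 0.4644
  p(0,1)=1/10: -0.1000 × log₂(0.1000) = 0.3322
  p(1,0)=2/5: -0.4000 × log₂(0.4000) = 0.5288
  p(1,1)=3/10: -0.3000 × log₂(0.3000) = 0.5211
H(X,Y) = 1.8464 bits


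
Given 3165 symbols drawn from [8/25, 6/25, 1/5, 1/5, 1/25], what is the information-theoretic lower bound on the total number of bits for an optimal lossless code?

Entropy H = 2.1347 bits/symbol
Minimum bits = H × n = 2.1347 × 3165
= 6756.31 bits


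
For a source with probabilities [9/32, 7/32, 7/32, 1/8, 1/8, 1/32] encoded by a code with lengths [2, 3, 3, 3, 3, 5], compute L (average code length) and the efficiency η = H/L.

Average length L = Σ p_i × l_i = 2.7812 bits
Entropy H = 2.3802 bits
Efficiency η = H/L × 100% = 85.58%


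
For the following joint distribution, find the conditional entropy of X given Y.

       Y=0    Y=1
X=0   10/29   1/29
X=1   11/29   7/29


H(X|Y) = Σ_y p(y) H(X|Y=y)
  p(Y=0) = 21/29, H(X|Y=0) = 0.9984
  p(Y=1) = 8/29, H(X|Y=1) = 0.5436
H(X|Y) = 0.7241×0.9984 + 0.2759×0.5436 = 0.8729 bits


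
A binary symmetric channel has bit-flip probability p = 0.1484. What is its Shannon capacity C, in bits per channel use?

For BSC with error probability p:
C = 1 - H(p) where H(p) is binary entropy
H(0.1484) = -0.1484 × log₂(0.1484) - 0.8516 × log₂(0.8516)
H(p) = 0.6058
C = 1 - 0.6058 = 0.3942 bits/use


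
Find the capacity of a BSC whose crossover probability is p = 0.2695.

For BSC with error probability p:
C = 1 - H(p) where H(p) is binary entropy
H(0.2695) = -0.2695 × log₂(0.2695) - 0.7305 × log₂(0.7305)
H(p) = 0.8407
C = 1 - 0.8407 = 0.1593 bits/use


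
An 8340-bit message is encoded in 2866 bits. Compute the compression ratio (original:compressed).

Compression ratio = Original / Compressed
= 8340 / 2866 = 2.91:1


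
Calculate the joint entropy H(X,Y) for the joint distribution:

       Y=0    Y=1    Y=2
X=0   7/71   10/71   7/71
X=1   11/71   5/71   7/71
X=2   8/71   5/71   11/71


H(X,Y) = -Σ p(x,y) log₂ p(x,y)
  p(0,0)=7/71: -0.0986 × log₂(0.0986) = 0.3295
  p(0,1)=10/71: -0.1408 × log₂(0.1408) = 0.3983
  p(0,2)=7/71: -0.0986 × log₂(0.0986) = 0.3295
  p(1,0)=11/71: -0.1549 × log₂(0.1549) = 0.4168
  p(1,1)=5/71: -0.0704 × log₂(0.0704) = 0.2696
  p(1,2)=7/71: -0.0986 × log₂(0.0986) = 0.3295
  p(2,0)=8/71: -0.1127 × log₂(0.1127) = 0.3549
  p(2,1)=5/71: -0.0704 × log₂(0.0704) = 0.2696
  p(2,2)=11/71: -0.1549 × log₂(0.1549) = 0.4168
H(X,Y) = 3.1145 bits


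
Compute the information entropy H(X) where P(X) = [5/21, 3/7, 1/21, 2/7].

H(X) = -Σ p(x) log₂ p(x)
  -5/21 × log₂(5/21) = 0.4929
  -3/7 × log₂(3/7) = 0.5239
  -1/21 × log₂(1/21) = 0.2092
  -2/7 × log₂(2/7) = 0.5164
H(X) = 1.7424 bits


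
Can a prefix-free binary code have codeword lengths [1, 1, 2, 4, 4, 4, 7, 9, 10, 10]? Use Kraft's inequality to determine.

Kraft inequality: Σ 2^(-l_i) ≤ 1 for prefix-free code
Calculating: 2^(-1) + 2^(-1) + 2^(-2) + 2^(-4) + 2^(-4) + 2^(-4) + 2^(-7) + 2^(-9) + 2^(-10) + 2^(-10)
= 0.5 + 0.5 + 0.25 + 0.0625 + 0.0625 + 0.0625 + 0.0078125 + 0.001953125 + 0.0009765625 + 0.0009765625
= 1.4492
Since 1.4492 > 1, prefix-free code does not exist


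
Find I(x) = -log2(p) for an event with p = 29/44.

Information content I(x) = -log₂(p(x))
I = -log₂(29/44) = -log₂(0.6591)
I = 0.6015 bits


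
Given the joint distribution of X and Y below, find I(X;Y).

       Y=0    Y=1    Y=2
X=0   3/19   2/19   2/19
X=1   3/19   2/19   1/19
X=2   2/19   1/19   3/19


H(X) = 1.5810, H(Y) = 1.5574, H(X,Y) = 3.0761
I(X;Y) = H(X) + H(Y) - H(X,Y) = 0.0624 bits


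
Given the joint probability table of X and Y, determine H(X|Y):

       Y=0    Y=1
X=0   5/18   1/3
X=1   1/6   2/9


H(X|Y) = Σ_y p(y) H(X|Y=y)
  p(Y=0) = 4/9, H(X|Y=0) = 0.9544
  p(Y=1) = 5/9, H(X|Y=1) = 0.9710
H(X|Y) = 0.4444×0.9544 + 0.5556×0.9710 = 0.9636 bits


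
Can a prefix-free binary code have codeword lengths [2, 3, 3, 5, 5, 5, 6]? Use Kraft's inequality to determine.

Kraft inequality: Σ 2^(-l_i) ≤ 1 for prefix-free code
Calculating: 2^(-2) + 2^(-3) + 2^(-3) + 2^(-5) + 2^(-5) + 2^(-5) + 2^(-6)
= 0.25 + 0.125 + 0.125 + 0.03125 + 0.03125 + 0.03125 + 0.015625
= 0.6094
Since 0.6094 ≤ 1, prefix-free code exists


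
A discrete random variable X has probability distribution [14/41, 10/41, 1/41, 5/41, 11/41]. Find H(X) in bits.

H(X) = -Σ p(x) log₂ p(x)
  -14/41 × log₂(14/41) = 0.5293
  -10/41 × log₂(10/41) = 0.4965
  -1/41 × log₂(1/41) = 0.1307
  -5/41 × log₂(5/41) = 0.3702
  -11/41 × log₂(11/41) = 0.5093
H(X) = 2.0360 bits


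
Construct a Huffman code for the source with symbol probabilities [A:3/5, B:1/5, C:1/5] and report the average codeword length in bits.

Huffman tree construction:
Combine smallest probabilities repeatedly
Resulting codes:
  A: 1 (length 1)
  B: 00 (length 2)
  C: 01 (length 2)
Average length = Σ p(s) × length(s) = 1.4000 bits


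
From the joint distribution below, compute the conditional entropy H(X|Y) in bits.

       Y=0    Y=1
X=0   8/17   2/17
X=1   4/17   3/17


H(X|Y) = Σ_y p(y) H(X|Y=y)
  p(Y=0) = 12/17, H(X|Y=0) = 0.9183
  p(Y=1) = 5/17, H(X|Y=1) = 0.9710
H(X|Y) = 0.7059×0.9183 + 0.2941×0.9710 = 0.9338 bits


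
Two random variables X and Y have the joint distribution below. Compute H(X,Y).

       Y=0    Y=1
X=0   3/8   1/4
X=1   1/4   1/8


H(X,Y) = -Σ p(x,y) log₂ p(x,y)
  p(0,0)=3/8: -0.3750 × log₂(0.3750) = 0.5306
  p(0,1)=1/4: -0.2500 × log₂(0.2500) = 0.5000
  p(1,0)=1/4: -0.2500 × log₂(0.2500) = 0.5000
  p(1,1)=1/8: -0.1250 × log₂(0.1250) = 0.3750
H(X,Y) = 1.9056 bits


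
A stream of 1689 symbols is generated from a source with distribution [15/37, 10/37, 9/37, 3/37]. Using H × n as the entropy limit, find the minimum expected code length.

Entropy H = 1.8282 bits/symbol
Minimum bits = H × n = 1.8282 × 1689
= 3087.81 bits


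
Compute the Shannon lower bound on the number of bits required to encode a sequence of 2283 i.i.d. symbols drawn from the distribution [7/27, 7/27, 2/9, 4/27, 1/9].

Entropy H = 2.2524 bits/symbol
Minimum bits = H × n = 2.2524 × 2283
= 5142.19 bits


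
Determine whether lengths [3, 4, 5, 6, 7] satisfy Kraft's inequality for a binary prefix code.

Kraft inequality: Σ 2^(-l_i) ≤ 1 for prefix-free code
Calculating: 2^(-3) + 2^(-4) + 2^(-5) + 2^(-6) + 2^(-7)
= 0.125 + 0.0625 + 0.03125 + 0.015625 + 0.0078125
= 0.2422
Since 0.2422 ≤ 1, prefix-free code exists


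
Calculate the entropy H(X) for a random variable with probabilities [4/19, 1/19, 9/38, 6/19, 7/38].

H(X) = -Σ p(x) log₂ p(x)
  -4/19 × log₂(4/19) = 0.4732
  -1/19 × log₂(1/19) = 0.2236
  -9/38 × log₂(9/38) = 0.4922
  -6/19 × log₂(6/19) = 0.5251
  -7/38 × log₂(7/38) = 0.4496
H(X) = 2.1637 bits


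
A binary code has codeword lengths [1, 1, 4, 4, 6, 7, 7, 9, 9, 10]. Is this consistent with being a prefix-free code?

Kraft inequality: Σ 2^(-l_i) ≤ 1 for prefix-free code
Calculating: 2^(-1) + 2^(-1) + 2^(-4) + 2^(-4) + 2^(-6) + 2^(-7) + 2^(-7) + 2^(-9) + 2^(-9) + 2^(-10)
= 0.5 + 0.5 + 0.0625 + 0.0625 + 0.015625 + 0.0078125 + 0.0078125 + 0.001953125 + 0.001953125 + 0.0009765625
= 1.1611
Since 1.1611 > 1, prefix-free code does not exist


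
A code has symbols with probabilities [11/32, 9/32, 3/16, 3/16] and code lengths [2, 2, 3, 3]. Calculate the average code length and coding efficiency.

Average length L = Σ p_i × l_i = 2.3750 bits
Entropy H = 1.9499 bits
Efficiency η = H/L × 100% = 82.10%


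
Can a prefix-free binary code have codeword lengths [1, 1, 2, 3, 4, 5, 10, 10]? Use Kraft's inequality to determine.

Kraft inequality: Σ 2^(-l_i) ≤ 1 for prefix-free code
Calculating: 2^(-1) + 2^(-1) + 2^(-2) + 2^(-3) + 2^(-4) + 2^(-5) + 2^(-10) + 2^(-10)
= 0.5 + 0.5 + 0.25 + 0.125 + 0.0625 + 0.03125 + 0.0009765625 + 0.0009765625
= 1.4707
Since 1.4707 > 1, prefix-free code does not exist


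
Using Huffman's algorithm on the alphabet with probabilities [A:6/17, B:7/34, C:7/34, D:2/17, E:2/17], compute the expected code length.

Huffman tree construction:
Combine smallest probabilities repeatedly
Resulting codes:
  A: 11 (length 2)
  B: 00 (length 2)
  C: 01 (length 2)
  D: 100 (length 3)
  E: 101 (length 3)
Average length = Σ p(s) × length(s) = 2.2353 bits


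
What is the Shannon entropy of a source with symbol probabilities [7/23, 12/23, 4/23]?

H(X) = -Σ p(x) log₂ p(x)
  -7/23 × log₂(7/23) = 0.5223
  -12/23 × log₂(12/23) = 0.4897
  -4/23 × log₂(4/23) = 0.4389
H(X) = 1.4509 bits


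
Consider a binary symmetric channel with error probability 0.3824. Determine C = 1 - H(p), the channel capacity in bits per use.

For BSC with error probability p:
C = 1 - H(p) where H(p) is binary entropy
H(0.3824) = -0.3824 × log₂(0.3824) - 0.6176 × log₂(0.6176)
H(p) = 0.9597
C = 1 - 0.9597 = 0.0403 bits/use


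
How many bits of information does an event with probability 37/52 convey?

Information content I(x) = -log₂(p(x))
I = -log₂(37/52) = -log₂(0.7115)
I = 0.4910 bits


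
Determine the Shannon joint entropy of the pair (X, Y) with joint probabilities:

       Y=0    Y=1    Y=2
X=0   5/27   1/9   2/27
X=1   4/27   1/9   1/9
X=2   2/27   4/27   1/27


H(X,Y) = -Σ p(x,y) log₂ p(x,y)
  p(0,0)=5/27: -0.1852 × log₂(0.1852) = 0.4505
  p(0,1)=1/9: -0.1111 × log₂(0.1111) = 0.3522
  p(0,2)=2/27: -0.0741 × log₂(0.0741) = 0.2781
  p(1,0)=4/27: -0.1481 × log₂(0.1481) = 0.4081
  p(1,1)=1/9: -0.1111 × log₂(0.1111) = 0.3522
  p(1,2)=1/9: -0.1111 × log₂(0.1111) = 0.3522
  p(2,0)=2/27: -0.0741 × log₂(0.0741) = 0.2781
  p(2,1)=4/27: -0.1481 × log₂(0.1481) = 0.4081
  p(2,2)=1/27: -0.0370 × log₂(0.0370) = 0.1761
H(X,Y) = 3.0558 bits


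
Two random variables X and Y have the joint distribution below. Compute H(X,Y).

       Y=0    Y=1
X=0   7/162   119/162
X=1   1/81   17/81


H(X,Y) = -Σ p(x,y) log₂ p(x,y)
  p(0,0)=7/162: -0.0432 × log₂(0.0432) = 0.1958
  p(0,1)=119/162: -0.7346 × log₂(0.7346) = 0.3269
  p(1,0)=1/81: -0.0123 × log₂(0.0123) = 0.0783
  p(1,1)=17/81: -0.2099 × log₂(0.2099) = 0.4727
H(X,Y) = 1.0737 bits


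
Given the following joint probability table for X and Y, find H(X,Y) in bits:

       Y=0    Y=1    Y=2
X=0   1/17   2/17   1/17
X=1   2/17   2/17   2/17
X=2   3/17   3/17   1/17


H(X,Y) = -Σ p(x,y) log₂ p(x,y)
  p(0,0)=1/17: -0.0588 × log₂(0.0588) = 0.2404
  p(0,1)=2/17: -0.1176 × log₂(0.1176) = 0.3632
  p(0,2)=1/17: -0.0588 × log₂(0.0588) = 0.2404
  p(1,0)=2/17: -0.1176 × log₂(0.1176) = 0.3632
  p(1,1)=2/17: -0.1176 × log₂(0.1176) = 0.3632
  p(1,2)=2/17: -0.1176 × log₂(0.1176) = 0.3632
  p(2,0)=3/17: -0.1765 × log₂(0.1765) = 0.4416
  p(2,1)=3/17: -0.1765 × log₂(0.1765) = 0.4416
  p(2,2)=1/17: -0.0588 × log₂(0.0588) = 0.2404
H(X,Y) = 3.0575 bits
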